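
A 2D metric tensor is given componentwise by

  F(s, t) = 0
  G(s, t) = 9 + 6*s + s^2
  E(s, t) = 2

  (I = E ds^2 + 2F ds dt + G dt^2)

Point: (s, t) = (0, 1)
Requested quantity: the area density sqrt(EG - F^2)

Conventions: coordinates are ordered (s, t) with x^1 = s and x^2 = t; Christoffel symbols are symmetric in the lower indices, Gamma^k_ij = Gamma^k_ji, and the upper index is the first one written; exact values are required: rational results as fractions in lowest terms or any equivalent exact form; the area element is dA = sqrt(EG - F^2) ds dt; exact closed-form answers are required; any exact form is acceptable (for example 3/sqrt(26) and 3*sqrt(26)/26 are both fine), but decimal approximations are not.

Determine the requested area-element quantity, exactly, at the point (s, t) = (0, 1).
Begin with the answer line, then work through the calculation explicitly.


Answer: sqrt(EG - F^2) = 3*sqrt(2)

E = 2, F = 0, G = 9; EG - F^2 = 18


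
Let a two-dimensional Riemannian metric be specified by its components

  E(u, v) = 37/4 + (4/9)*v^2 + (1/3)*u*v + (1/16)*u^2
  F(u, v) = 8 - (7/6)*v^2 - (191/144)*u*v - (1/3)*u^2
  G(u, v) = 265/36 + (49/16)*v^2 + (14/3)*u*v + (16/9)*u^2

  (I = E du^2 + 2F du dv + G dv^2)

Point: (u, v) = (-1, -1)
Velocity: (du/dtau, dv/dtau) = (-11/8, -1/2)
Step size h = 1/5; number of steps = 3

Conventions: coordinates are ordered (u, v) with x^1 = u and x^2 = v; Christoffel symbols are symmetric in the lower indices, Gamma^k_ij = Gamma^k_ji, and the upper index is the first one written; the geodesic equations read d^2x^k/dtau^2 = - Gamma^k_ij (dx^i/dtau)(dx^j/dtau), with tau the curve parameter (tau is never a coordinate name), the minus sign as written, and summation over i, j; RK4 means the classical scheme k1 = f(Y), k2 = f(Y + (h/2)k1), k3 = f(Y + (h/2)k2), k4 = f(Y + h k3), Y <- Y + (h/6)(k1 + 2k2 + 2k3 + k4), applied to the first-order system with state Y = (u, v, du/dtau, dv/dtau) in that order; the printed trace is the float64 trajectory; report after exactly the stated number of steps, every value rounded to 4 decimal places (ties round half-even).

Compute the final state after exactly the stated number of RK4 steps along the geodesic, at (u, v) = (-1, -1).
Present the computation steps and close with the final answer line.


f(Y) = (du/dtau, dv/dtau, -Gamma^u_ij Y'^i Y'^j, -Gamma^v_ij Y'^i Y'^j) with the Gammas evaluated at the stage position; h = 0.200000; intermediate values shown to 6 dp
step 0: u = -1.0000, v = -1.0000, du/dtau = -1.3750, dv/dtau = -0.5000
step 1:
  k1: at (u, v) = (-1.000000, -1.000000), (du/dtau, dv/dtau) = (-1.375000, -0.500000); Gamma_uuu = -0.120879, Gamma_uuv = 0.076417, Gamma_uvv = 1.108463, Gamma_vuu = 0.191459, Gamma_vuv = -0.267160, Gamma_vvv = -0.659862; k1 = (-1.375000, -0.500000, -0.153652, 0.170332)
  k2: at (u, v) = (-1.137500, -1.050000), (du/dtau, dv/dtau) = (-1.390365, -0.482967); Gamma_uuu = -0.105697, Gamma_uuv = 0.052331, Gamma_uvv = 1.097394, Gamma_vuu = 0.177518, Gamma_vuv = -0.253503, Gamma_vvv = -0.592407; k2 = (-1.390365, -0.482967, -0.121931, 0.135475)
  k3: at (u, v) = (-1.139037, -1.048297), (du/dtau, dv/dtau) = (-1.387193, -0.486452); Gamma_uuu = -0.105754, Gamma_uuv = 0.052506, Gamma_uvv = 1.097611, Gamma_vuu = 0.177518, Gamma_vuv = -0.253575, Gamma_vvv = -0.592776; k3 = (-1.387193, -0.486452, -0.127095, 0.140901)
  k4: at (u, v) = (-1.277439, -1.097290), (du/dtau, dv/dtau) = (-1.400419, -0.471820); Gamma_uuu = -0.092457, Gamma_uuv = 0.030307, Gamma_uvv = 1.093362, Gamma_vuu = 0.165695, Gamma_vuv = -0.241980, Gamma_vvv = -0.533144; k4 = (-1.400419, -0.471820, -0.102125, 0.113504)
  Y <- Y + (h/6)(k1 + 2k2 + 2k3 + k4): u = -1.2777, v = -1.0970, du/dtau = -1.4001, dv/dtau = -0.4721
step 2:
  k1: at (u, v) = (-1.277685, -1.097022), (du/dtau, dv/dtau) = (-1.400128, -0.472114); Gamma_uuu = -0.092465, Gamma_uuv = 0.030333, Gamma_uvv = 1.093391, Gamma_vuu = 0.165694, Gamma_vuv = -0.241989, Gamma_vvv = -0.533196; k1 = (-1.400128, -0.472114, -0.102544, 0.113944)
  k2: at (u, v) = (-1.417697, -1.144233), (du/dtau, dv/dtau) = (-1.410382, -0.460719); Gamma_uuu = -0.080704, Gamma_uuv = 0.009775, Gamma_uvv = 1.094790, Gamma_vuu = 0.155561, Gamma_vuv = -0.232118, Gamma_vvv = -0.480109; k2 = (-1.410382, -0.460719, -0.084550, 0.094127)
  k3: at (u, v) = (-1.418723, -1.143094), (du/dtau, dv/dtau) = (-1.408583, -0.462701); Gamma_uuu = -0.080740, Gamma_uuv = 0.009877, Gamma_uvv = 1.094896, Gamma_vuu = 0.155559, Gamma_vuv = -0.232149, Gamma_vvv = -0.480311; k3 = (-1.408583, -0.462701, -0.087088, 0.096794)
  k4: at (u, v) = (-1.559401, -1.189562), (du/dtau, dv/dtau) = (-1.417545, -0.452755); Gamma_uuu = -0.070199, Gamma_uuv = -0.009402, Gamma_uvv = 1.100829, Gamma_vuu = 0.146795, Gamma_vuv = -0.223671, Gamma_vvv = -0.432433; k4 = (-1.417545, -0.452755, -0.072527, 0.080773)
  Y <- Y + (h/6)(k1 + 2k2 + 2k3 + k4): u = -1.5595, v = -1.1894, du/dtau = -1.4174, dv/dtau = -0.4529
step 3:
  k1: at (u, v) = (-1.559538, -1.189412), (du/dtau, dv/dtau) = (-1.417406, -0.452895); Gamma_uuu = -0.070204, Gamma_uuv = -0.009389, Gamma_uvv = 1.100841, Gamma_vuu = 0.146795, Gamma_vuv = -0.223674, Gamma_vvv = -0.432457; k1 = (-1.417406, -0.452895, -0.072702, 0.080956)
  k2: at (u, v) = (-1.701279, -1.234702), (du/dtau, dv/dtau) = (-1.424676, -0.444799); Gamma_uuu = -0.060682, Gamma_uuv = -0.027547, Gamma_uvv = 1.110595, Gamma_vuu = 0.139154, Gamma_vuv = -0.216376, Gamma_vvv = -0.389006; k2 = (-1.424676, -0.444799, -0.061648, 0.068756)
  k3: at (u, v) = (-1.702006, -1.233892), (du/dtau, dv/dtau) = (-1.423571, -0.446019); Gamma_uuu = -0.060706, Gamma_uuv = -0.027482, Gamma_uvv = 1.110651, Gamma_vuu = 0.139151, Gamma_vuv = -0.216390, Gamma_vvv = -0.389128; k3 = (-1.423571, -0.446019, -0.063024, 0.070204)
  k4: at (u, v) = (-1.844252, -1.278616), (du/dtau, dv/dtau) = (-1.430011, -0.438854); Gamma_uuu = -0.052017, Gamma_uuv = -0.044734, Gamma_uvv = 1.123567, Gamma_vuu = 0.132443, Gamma_vuv = -0.210075, Gamma_vvv = -0.349314; k4 = (-1.430011, -0.438854, -0.053874, 0.060110)
  Y <- Y + (h/6)(k1 + 2k2 + 2k3 + k4): u = -1.8443, v = -1.2785, du/dtau = -1.4299, dv/dtau = -0.4389

Answer: u = -1.8443, v = -1.2785, du/dtau = -1.4299, dv/dtau = -0.4389


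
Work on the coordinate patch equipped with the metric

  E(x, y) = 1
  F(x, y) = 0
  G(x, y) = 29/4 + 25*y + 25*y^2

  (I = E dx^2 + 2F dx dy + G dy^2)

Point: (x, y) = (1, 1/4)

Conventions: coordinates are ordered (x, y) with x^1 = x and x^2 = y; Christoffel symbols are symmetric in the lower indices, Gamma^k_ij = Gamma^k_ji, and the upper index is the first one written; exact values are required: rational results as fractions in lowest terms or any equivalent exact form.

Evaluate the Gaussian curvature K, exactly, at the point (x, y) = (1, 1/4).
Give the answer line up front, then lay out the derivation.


Answer: K = 0

E = 1, F = 0, G = 241/16, EG - F^2 = 241/16 at the point
E_x = 0, E_y = 0, F_x = 0, F_y = 0, G_x = 0, G_y = 75/2
E_yy = 0, F_xy = 0, G_xx = 0
By Brioschi, K is (det M1 - det M2) divided by (EG - F^2) squared.
M1 = [[-E_yy/2 + F_xy - G_xx/2, E_x/2, F_x - E_y/2], [F_y - G_x/2, E, F], [G_y/2, F, G]] = [[0, 0, 0], [0, 1, 0], [75/4, 0, 241/16]]; det M1 = 0
M2 = [[0, E_y/2, G_x/2], [E_y/2, E, F], [G_x/2, F, G]] = [[0, 0, 0], [0, 1, 0], [0, 0, 241/16]]; det M2 = 0
det M1 - det M2 = 0; K = 0 / (241/16)^2 = 0


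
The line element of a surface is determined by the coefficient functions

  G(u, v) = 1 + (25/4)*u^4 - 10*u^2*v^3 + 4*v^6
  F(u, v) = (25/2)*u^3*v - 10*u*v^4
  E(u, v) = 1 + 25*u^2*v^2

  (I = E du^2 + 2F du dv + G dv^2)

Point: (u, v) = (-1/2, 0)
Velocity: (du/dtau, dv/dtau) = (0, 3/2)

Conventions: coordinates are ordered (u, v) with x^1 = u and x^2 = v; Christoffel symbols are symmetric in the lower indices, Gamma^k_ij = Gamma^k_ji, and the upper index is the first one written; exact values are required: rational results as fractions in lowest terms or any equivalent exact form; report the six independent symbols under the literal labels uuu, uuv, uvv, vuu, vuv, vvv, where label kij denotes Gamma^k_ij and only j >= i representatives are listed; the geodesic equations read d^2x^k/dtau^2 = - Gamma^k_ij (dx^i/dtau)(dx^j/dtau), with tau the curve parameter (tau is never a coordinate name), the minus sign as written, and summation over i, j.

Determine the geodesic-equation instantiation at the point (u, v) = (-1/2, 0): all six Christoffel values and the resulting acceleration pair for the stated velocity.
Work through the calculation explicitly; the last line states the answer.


E = 1, F = 0, G = 89/64 at the point
E_u = 0, E_v = 0, F_u = 0, F_v = -25/16, G_u = -25/8, G_v = 0
EG - F^2 = 89/64;  g^inv = (64/89) * [[89/64, 0], [0, 1]]
first-kind symbols [ij,l] = (1/2)(d_i g_jl + d_j g_il - d_l g_ij): [uu,u] = E_u/2 = 0, [uu,v] = F_u - E_v/2 = 0, [uv,u] = E_v/2 = 0, [uv,v] = G_u/2 = -25/16, [vv,u] = F_v - G_u/2 = 0, [vv,v] = G_v/2 = 0
Gamma^u_ij = (G*[ij,u] - F*[ij,v])/(EG - F^2), Gamma^v_ij = (E*[ij,v] - F*[ij,u])/(EG - F^2)
Gamma_uuu = 0, Gamma_uuv = 0, Gamma_uvv = 0, Gamma_vuu = 0, Gamma_vuv = -100/89, Gamma_vvv = 0
d^2u/dtau^2 = -(Gamma_uuu*(0)^2 + 2*Gamma_uuv*(0)*(3/2) + Gamma_uvv*(3/2)^2) = 0
d^2v/dtau^2 = -(Gamma_vuu*(0)^2 + 2*Gamma_vuv*(0)*(3/2) + Gamma_vvv*(3/2)^2) = 0

Answer: Gamma_uuu = 0, Gamma_uuv = 0, Gamma_uvv = 0, Gamma_vuu = 0, Gamma_vuv = -100/89, Gamma_vvv = 0; accelerations (d^2u/dtau^2, d^2v/dtau^2) = (0, 0)


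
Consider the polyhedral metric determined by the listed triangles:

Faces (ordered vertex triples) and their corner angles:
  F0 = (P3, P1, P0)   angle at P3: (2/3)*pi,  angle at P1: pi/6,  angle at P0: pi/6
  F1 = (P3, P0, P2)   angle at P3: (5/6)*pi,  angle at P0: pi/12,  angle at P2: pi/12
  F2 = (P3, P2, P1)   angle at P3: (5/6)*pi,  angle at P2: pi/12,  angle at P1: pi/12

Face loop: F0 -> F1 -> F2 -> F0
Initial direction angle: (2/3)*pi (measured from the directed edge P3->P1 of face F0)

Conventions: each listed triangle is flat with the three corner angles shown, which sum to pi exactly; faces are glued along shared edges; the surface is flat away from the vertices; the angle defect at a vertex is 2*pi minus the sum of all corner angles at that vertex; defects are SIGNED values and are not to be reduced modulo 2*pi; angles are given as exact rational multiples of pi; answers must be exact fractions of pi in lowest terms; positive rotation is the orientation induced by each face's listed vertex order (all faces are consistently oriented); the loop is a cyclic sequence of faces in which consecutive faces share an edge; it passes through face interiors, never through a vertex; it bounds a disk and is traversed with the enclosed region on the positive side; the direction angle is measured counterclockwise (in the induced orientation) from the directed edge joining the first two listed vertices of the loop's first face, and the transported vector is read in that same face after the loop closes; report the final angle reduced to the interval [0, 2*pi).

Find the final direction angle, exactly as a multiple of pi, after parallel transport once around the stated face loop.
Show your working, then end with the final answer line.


enclosed vertex P3: corner angles sum to (7/3)*pi, defect = 2*pi - (7/3)*pi = -pi/3
the final direction is the initial angle plus the enclosed defects, taken mod 2*pi in the induced orientation
final angle = (2/3)*pi - pi/3 = pi/3 (mod 2*pi)

Answer: final direction angle = pi/3


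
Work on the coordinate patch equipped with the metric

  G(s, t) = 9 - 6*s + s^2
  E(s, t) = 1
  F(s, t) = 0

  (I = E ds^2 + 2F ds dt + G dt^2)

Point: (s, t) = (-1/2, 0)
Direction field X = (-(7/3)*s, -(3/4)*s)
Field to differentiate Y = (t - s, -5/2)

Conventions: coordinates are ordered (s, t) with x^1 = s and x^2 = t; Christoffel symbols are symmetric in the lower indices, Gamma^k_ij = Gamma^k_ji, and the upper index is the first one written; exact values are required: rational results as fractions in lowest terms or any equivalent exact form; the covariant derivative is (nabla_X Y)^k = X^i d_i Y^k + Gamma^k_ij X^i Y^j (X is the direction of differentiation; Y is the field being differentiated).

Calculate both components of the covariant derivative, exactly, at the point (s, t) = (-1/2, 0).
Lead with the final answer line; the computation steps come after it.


Answer: (nabla_X Y)^s = -391/96, (nabla_X Y)^t = 131/168

E = 1, F = 0, G = 49/4 at the point
E_s = 0, E_t = 0, F_s = 0, F_t = 0, G_s = -7, G_t = 0
EG - F^2 = 49/4;  g^inv = (4/49) * [[49/4, 0], [0, 1]]
first-kind symbols [ij,l] = (1/2)(d_i g_jl + d_j g_il - d_l g_ij): [ss,s] = E_s/2 = 0, [ss,t] = F_s - E_t/2 = 0, [st,s] = E_t/2 = 0, [st,t] = G_s/2 = -7/2, [tt,s] = F_t - G_s/2 = 7/2, [tt,t] = G_t/2 = 0
Gamma^s_ij = (G*[ij,s] - F*[ij,t])/(EG - F^2), Gamma^t_ij = (E*[ij,t] - F*[ij,s])/(EG - F^2)
Gamma_sss = 0, Gamma_sst = 0, Gamma_stt = 7/2, Gamma_tss = 0, Gamma_tst = -2/7, Gamma_ttt = 0
X = (7/6, 3/8), Y = (1/2, -5/2) at the point


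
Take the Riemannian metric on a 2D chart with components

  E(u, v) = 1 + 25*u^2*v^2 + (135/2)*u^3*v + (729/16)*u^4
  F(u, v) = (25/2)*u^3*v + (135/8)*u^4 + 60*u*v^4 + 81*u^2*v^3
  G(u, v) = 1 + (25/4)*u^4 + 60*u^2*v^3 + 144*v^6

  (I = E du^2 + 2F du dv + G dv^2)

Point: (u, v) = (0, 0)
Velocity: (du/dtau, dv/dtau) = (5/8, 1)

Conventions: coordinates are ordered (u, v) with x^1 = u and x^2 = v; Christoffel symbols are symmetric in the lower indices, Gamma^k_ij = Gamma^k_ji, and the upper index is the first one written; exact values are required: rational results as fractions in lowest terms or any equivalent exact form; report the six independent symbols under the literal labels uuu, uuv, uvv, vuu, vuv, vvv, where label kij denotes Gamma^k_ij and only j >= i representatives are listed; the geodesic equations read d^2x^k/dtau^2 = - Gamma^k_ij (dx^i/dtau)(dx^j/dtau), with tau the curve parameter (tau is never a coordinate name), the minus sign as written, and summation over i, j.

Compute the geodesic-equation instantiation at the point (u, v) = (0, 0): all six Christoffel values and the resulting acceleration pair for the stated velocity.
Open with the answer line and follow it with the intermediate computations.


Answer: Gamma_uuu = 0, Gamma_uuv = 0, Gamma_uvv = 0, Gamma_vuu = 0, Gamma_vuv = 0, Gamma_vvv = 0; accelerations (d^2u/dtau^2, d^2v/dtau^2) = (0, 0)

E = 1, F = 0, G = 1 at the point
E_u = 0, E_v = 0, F_u = 0, F_v = 0, G_u = 0, G_v = 0
EG - F^2 = 1;  g^inv = (1) * [[1, 0], [0, 1]]
first-kind symbols [ij,l] = (1/2)(d_i g_jl + d_j g_il - d_l g_ij): [uu,u] = E_u/2 = 0, [uu,v] = F_u - E_v/2 = 0, [uv,u] = E_v/2 = 0, [uv,v] = G_u/2 = 0, [vv,u] = F_v - G_u/2 = 0, [vv,v] = G_v/2 = 0
Gamma^u_ij = (G*[ij,u] - F*[ij,v])/(EG - F^2), Gamma^v_ij = (E*[ij,v] - F*[ij,u])/(EG - F^2)
Gamma_uuu = 0, Gamma_uuv = 0, Gamma_uvv = 0, Gamma_vuu = 0, Gamma_vuv = 0, Gamma_vvv = 0
d^2u/dtau^2 = -(Gamma_uuu*(5/8)^2 + 2*Gamma_uuv*(5/8)*(1) + Gamma_uvv*(1)^2) = 0
d^2v/dtau^2 = -(Gamma_vuu*(5/8)^2 + 2*Gamma_vuv*(5/8)*(1) + Gamma_vvv*(1)^2) = 0


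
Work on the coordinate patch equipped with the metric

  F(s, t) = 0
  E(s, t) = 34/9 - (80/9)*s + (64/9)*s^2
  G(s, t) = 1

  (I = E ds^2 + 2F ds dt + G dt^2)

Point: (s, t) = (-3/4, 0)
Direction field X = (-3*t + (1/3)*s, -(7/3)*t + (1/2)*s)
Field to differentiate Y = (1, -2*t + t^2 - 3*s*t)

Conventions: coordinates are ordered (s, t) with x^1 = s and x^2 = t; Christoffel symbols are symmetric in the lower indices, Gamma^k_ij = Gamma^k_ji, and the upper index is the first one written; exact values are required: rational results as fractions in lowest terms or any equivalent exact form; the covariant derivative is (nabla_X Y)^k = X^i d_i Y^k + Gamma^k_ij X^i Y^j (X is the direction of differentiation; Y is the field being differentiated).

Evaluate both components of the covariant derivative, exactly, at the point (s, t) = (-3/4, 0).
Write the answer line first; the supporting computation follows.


Answer: (nabla_X Y)^s = 11/65, (nabla_X Y)^t = -3/32

E = 130/9, F = 0, G = 1 at the point
E_s = -176/9, E_t = 0, F_s = 0, F_t = 0, G_s = 0, G_t = 0
EG - F^2 = 130/9;  g^inv = (9/130) * [[1, 0], [0, 130/9]]
first-kind symbols [ij,l] = (1/2)(d_i g_jl + d_j g_il - d_l g_ij): [ss,s] = E_s/2 = -88/9, [ss,t] = F_s - E_t/2 = 0, [st,s] = E_t/2 = 0, [st,t] = G_s/2 = 0, [tt,s] = F_t - G_s/2 = 0, [tt,t] = G_t/2 = 0
Gamma^s_ij = (G*[ij,s] - F*[ij,t])/(EG - F^2), Gamma^t_ij = (E*[ij,t] - F*[ij,s])/(EG - F^2)
Gamma_sss = -44/65, Gamma_sst = 0, Gamma_stt = 0, Gamma_tss = 0, Gamma_tst = 0, Gamma_ttt = 0
X = (-1/4, -3/8), Y = (1, 0) at the point


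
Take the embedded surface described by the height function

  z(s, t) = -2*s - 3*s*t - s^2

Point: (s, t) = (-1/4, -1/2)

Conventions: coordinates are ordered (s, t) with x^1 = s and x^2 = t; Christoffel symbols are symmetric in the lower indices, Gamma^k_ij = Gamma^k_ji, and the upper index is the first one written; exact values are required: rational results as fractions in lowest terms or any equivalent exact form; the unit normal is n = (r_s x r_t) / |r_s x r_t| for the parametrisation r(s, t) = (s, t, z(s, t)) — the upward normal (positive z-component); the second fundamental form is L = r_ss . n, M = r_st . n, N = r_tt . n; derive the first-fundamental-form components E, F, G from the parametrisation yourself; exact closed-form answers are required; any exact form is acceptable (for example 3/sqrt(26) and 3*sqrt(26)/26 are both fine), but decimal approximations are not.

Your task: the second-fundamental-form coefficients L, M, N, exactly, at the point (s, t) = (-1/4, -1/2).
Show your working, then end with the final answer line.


z_s = 0, z_t = 3/4, z_ss = -2, z_st = -3, z_tt = 0
E = 1, F = 0, G = 25/16; answer radicand W^2 = 25/16
unnormalised second-form numerators: l = -2, m = -3, n = 0; L = l/sqrt(25/16), and similarly M = m/sqrt(W^2), N = n/sqrt(W^2)

Answer: L = -8/5, M = -12/5, N = 0


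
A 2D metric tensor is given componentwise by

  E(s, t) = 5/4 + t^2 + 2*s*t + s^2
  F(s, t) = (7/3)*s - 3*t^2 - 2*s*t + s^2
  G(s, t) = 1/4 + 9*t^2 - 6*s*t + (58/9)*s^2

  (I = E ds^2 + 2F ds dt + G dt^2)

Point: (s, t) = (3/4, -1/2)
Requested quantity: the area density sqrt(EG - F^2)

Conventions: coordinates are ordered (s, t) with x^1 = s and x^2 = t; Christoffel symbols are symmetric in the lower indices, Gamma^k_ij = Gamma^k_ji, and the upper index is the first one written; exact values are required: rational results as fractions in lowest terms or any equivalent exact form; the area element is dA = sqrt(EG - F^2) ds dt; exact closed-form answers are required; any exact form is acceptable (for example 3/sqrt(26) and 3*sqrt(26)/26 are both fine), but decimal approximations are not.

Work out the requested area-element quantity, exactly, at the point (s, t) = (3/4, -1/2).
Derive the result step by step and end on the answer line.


E = 21/16, F = 37/16, G = 67/8; EG - F^2 = 1445/256

Answer: sqrt(EG - F^2) = 17*sqrt(5)/16


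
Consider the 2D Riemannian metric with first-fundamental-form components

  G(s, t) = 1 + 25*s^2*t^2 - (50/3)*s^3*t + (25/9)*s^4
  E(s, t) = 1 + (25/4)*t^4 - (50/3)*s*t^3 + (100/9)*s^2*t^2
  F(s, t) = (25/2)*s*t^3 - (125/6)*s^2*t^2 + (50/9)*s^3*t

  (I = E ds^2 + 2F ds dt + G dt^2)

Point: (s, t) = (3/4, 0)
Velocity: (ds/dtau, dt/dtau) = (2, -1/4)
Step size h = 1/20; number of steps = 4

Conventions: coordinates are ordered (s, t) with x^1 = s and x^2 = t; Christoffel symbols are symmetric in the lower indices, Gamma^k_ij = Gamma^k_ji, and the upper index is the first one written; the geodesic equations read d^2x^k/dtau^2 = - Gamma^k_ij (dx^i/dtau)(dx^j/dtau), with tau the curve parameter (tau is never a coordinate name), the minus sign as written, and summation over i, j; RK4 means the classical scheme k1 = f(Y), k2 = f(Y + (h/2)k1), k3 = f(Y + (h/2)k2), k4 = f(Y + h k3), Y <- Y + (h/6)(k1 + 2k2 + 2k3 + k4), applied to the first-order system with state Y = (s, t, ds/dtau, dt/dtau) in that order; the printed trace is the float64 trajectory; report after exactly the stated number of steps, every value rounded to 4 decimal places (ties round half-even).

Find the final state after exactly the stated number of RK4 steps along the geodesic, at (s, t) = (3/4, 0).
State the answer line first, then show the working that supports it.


Answer: s = 1.1495, t = -0.0282, ds/dtau = 1.9945, dt/dtau = -0.0630

f(Y) = (ds/dtau, dt/dtau, -Gamma^s_ij Y'^i Y'^j, -Gamma^t_ij Y'^i Y'^j) with the Gammas evaluated at the stage position; h = 0.050000; intermediate values shown to 6 dp
step 0: s = 0.7500, t = 0.0000, ds/dtau = 2.0000, dt/dtau = -0.2500
step 1:
  k1: at (s, t) = (0.750000, 0.000000), (ds/dtau, dt/dtau) = (2.000000, -0.250000); Gamma_sss = 0.000000, Gamma_sst = 0.000000, Gamma_stt = 0.000000, Gamma_tss = 0.000000, Gamma_tst = 1.247401, Gamma_ttt = -1.871102; k1 = (2.000000, -0.250000, 0.000000, 1.364345)
  k2: at (s, t) = (0.800000, -0.006250), (ds/dtau, dt/dtau) = (2.000000, -0.215891); Gamma_sss = 0.000159, Gamma_sst = -0.020633, Gamma_stt = 0.030592, Gamma_tss = -0.010375, Gamma_tst = 1.343614, Gamma_ttt = -1.992077; k2 = (2.000000, -0.215891, -0.019881, 1.294649)
  k3: at (s, t) = (0.800000, -0.005397), (ds/dtau, dt/dtau) = (1.999503, -0.217634); Gamma_sss = 0.000119, Gamma_sst = -0.017837, Gamma_stt = 0.026488, Gamma_tss = -0.008963, Gamma_tst = 1.341895, Gamma_ttt = -1.992677; k3 = (1.999503, -0.217634, -0.017255, 1.298091)
  k4: at (s, t) = (0.849975, -0.010882), (ds/dtau, dt/dtau) = (1.999137, -0.185095); Gamma_sss = 0.000440, Gamma_sst = -0.035051, Gamma_stt = 0.051586, Gamma_tss = -0.017686, Gamma_tst = 1.407997, Gamma_ttt = -2.072202; k4 = (1.999137, -0.185095, -0.029467, 1.183683)
  Y <- Y + (h/6)(k1 + 2k2 + 2k3 + k4): s = 0.8500, t = -0.0109, ds/dtau = 1.9991, dt/dtau = -0.1856
step 2:
  k1: at (s, t) = (0.849985, -0.010851), (ds/dtau, dt/dtau) = (1.999136, -0.185554); Gamma_sss = 0.000438, Gamma_sst = -0.034955, Gamma_stt = 0.051447, Gamma_tss = -0.017637, Gamma_tst = 1.407967, Gamma_ttt = -2.072267; k1 = (1.999136, -0.185554, -0.029454, 1.186399)
  k2: at (s, t) = (0.899963, -0.015490), (ds/dtau, dt/dtau) = (1.998399, -0.155894); Gamma_sss = 0.000805, Gamma_sst = -0.048002, Gamma_stt = 0.070191, Gamma_tss = -0.024292, Gamma_tst = 1.447759, Gamma_ttt = -2.116982; k2 = (1.998399, -0.155894, -0.034831, 1.050525)
  k3: at (s, t) = (0.899945, -0.014749), (ds/dtau, dt/dtau) = (1.998265, -0.159291); Gamma_sss = 0.000732, Gamma_sst = -0.045769, Gamma_stt = 0.067006, Gamma_tss = -0.023149, Gamma_tst = 1.447245, Gamma_ttt = -2.118782; k3 = (1.998265, -0.159291, -0.033760, 1.067528)
  k4: at (s, t) = (0.949898, -0.018816), (ds/dtau, dt/dtau) = (1.997447, -0.132178); Gamma_sss = 0.001071, Gamma_sst = -0.055656, Gamma_stt = 0.081074, Gamma_tss = -0.028212, Gamma_tst = 1.466559, Gamma_ttt = -2.136362; k4 = (1.997447, -0.132178, -0.035076, 0.924279)
  Y <- Y + (h/6)(k1 + 2k2 + 2k3 + k4): s = 0.9499, t = -0.0188, ds/dtau = 1.9975, dt/dtau = -0.1327
step 3:
  k1: at (s, t) = (0.949900, -0.018752), (ds/dtau, dt/dtau) = (1.997455, -0.132664); Gamma_sss = 0.001064, Gamma_sst = -0.055474, Gamma_stt = 0.080818, Gamma_tss = -0.028119, Gamma_tst = 1.466547, Gamma_ttt = -2.136553; k1 = (1.997455, -0.132664, -0.035066, 0.927034)
  k2: at (s, t) = (0.999837, -0.022069), (ds/dtau, dt/dtau) = (1.996578, -0.109488); Gamma_sss = 0.001322, Gamma_sst = -0.061863, Gamma_stt = 0.089821, Gamma_tss = -0.031403, Gamma_tst = 1.469844, Gamma_ttt = -2.134109; k2 = (1.996578, -0.109488, -0.033392, 0.793388)
  k3: at (s, t) = (0.999815, -0.021489), (ds/dtau, dt/dtau) = (1.996620, -0.112830); Gamma_sss = 0.001256, Gamma_sst = -0.060317, Gamma_stt = 0.087650, Gamma_tss = -0.030607, Gamma_tst = 1.469950, Gamma_ttt = -2.136058; k3 = (1.996620, -0.112830, -0.033299, 0.811502)
  k4: at (s, t) = (1.049731, -0.024394), (ds/dtau, dt/dtau) = (1.995790, -0.092089); Gamma_sss = 0.001451, Gamma_sst = -0.064610, Gamma_stt = 0.093650, Gamma_tss = -0.032821, Gamma_tst = 1.461617, Gamma_ttt = -2.118578; k4 = (1.995790, -0.092089, -0.030322, 0.685960)
  Y <- Y + (h/6)(k1 + 2k2 + 2k3 + k4): s = 1.0497, t = -0.0243, ds/dtau = 1.9958, dt/dtau = -0.0925
step 4:
  k1: at (s, t) = (1.049731, -0.024330), (ds/dtau, dt/dtau) = (1.995798, -0.092474); Gamma_sss = 0.001444, Gamma_sst = -0.064451, Gamma_stt = 0.093429, Gamma_tss = -0.032739, Gamma_tst = 1.461646, Gamma_ttt = -2.118805; k1 = (1.995798, -0.092474, -0.030340, 0.688050)
  k2: at (s, t) = (1.099626, -0.026642), (ds/dtau, dt/dtau) = (1.995040, -0.075273); Gamma_sss = 0.001554, Gamma_sst = -0.066459, Gamma_stt = 0.096192, Gamma_tss = -0.033781, Gamma_tst = 1.444933, Gamma_ttt = -2.091392; k2 = (1.995040, -0.075273, -0.026690, 0.580283)
  k3: at (s, t) = (1.099607, -0.026212), (ds/dtau, dt/dtau) = (1.995131, -0.077967); Gamma_sss = 0.001506, Gamma_sst = -0.065453, Gamma_stt = 0.094790, Gamma_tss = -0.033262, Gamma_tst = 1.445222, Gamma_ttt = -2.092995; k3 = (1.995131, -0.077967, -0.026935, 0.594746)
  k4: at (s, t) = (1.149487, -0.028229), (ds/dtau, dt/dtau) = (1.994451, -0.062737); Gamma_sss = 0.001570, Gamma_sst = -0.066278, Gamma_stt = 0.095885, Gamma_tss = -0.033696, Gamma_tst = 1.422652, Gamma_ttt = -2.058163; k4 = (1.994451, -0.062737, -0.023208, 0.498159)
  Y <- Y + (h/6)(k1 + 2k2 + 2k3 + k4): s = 1.1495, t = -0.0282, ds/dtau = 1.9945, dt/dtau = -0.0630


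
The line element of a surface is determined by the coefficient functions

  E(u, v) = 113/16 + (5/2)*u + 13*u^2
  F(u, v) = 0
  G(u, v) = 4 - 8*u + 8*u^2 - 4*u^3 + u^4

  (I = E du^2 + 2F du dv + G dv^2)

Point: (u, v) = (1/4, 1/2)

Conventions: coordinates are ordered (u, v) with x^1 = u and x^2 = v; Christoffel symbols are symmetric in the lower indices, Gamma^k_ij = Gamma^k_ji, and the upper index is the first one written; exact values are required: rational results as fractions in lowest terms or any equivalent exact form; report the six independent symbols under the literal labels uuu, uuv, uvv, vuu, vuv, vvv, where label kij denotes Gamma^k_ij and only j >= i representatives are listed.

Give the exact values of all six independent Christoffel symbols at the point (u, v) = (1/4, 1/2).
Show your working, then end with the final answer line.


E = 17/2, F = 0, G = 625/256 at the point
E_u = 9, E_v = 0, F_u = 0, F_v = 0, G_u = -75/16, G_v = 0
EG - F^2 = 10625/512;  g^inv = (512/10625) * [[625/256, 0], [0, 17/2]]
first-kind symbols [ij,l] = (1/2)(d_i g_jl + d_j g_il - d_l g_ij): [uu,u] = E_u/2 = 9/2, [uu,v] = F_u - E_v/2 = 0, [uv,u] = E_v/2 = 0, [uv,v] = G_u/2 = -75/32, [vv,u] = F_v - G_u/2 = 75/32, [vv,v] = G_v/2 = 0
Gamma^u_ij = (G*[ij,u] - F*[ij,v])/(EG - F^2), Gamma^v_ij = (E*[ij,v] - F*[ij,u])/(EG - F^2)

Answer: Gamma_uuu = 9/17, Gamma_uuv = 0, Gamma_uvv = 75/272, Gamma_vuu = 0, Gamma_vuv = -24/25, Gamma_vvv = 0


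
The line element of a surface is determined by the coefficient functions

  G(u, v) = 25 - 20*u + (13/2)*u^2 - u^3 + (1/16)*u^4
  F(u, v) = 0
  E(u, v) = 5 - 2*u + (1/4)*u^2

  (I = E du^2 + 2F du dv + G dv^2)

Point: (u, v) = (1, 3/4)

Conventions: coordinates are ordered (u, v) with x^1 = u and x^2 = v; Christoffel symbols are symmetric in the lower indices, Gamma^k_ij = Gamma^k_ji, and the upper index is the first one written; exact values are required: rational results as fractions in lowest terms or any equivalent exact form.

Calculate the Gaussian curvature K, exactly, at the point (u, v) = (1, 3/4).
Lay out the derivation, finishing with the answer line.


E = 13/4, F = 0, G = 169/16, EG - F^2 = 2197/64 at the point
E_u = -3/2, E_v = 0, F_u = 0, F_v = 0, G_u = -39/4, G_v = 0
E_vv = 0, F_uv = 0, G_uu = 31/4
Brioschi: K = (det M1 - det M2) / (EG - F^2)^2 with the standard first/second-derivative matrices M1, M2.
M1 = [[-E_vv/2 + F_uv - G_uu/2, E_u/2, F_u - E_v/2], [F_v - G_u/2, E, F], [G_v/2, F, G]] = [[-31/8, -3/4, 0], [39/8, 13/4, 0], [0, 0, 169/16]]; det M1 = -24167/256
M2 = [[0, E_v/2, G_u/2], [E_v/2, E, F], [G_u/2, F, G]] = [[0, 0, -39/8], [0, 13/4, 0], [-39/8, 0, 169/16]]; det M2 = -19773/256
det M1 - det M2 = -2197/128; K = -2197/128 / (2197/64)^2 = -32/2197

Answer: K = -32/2197


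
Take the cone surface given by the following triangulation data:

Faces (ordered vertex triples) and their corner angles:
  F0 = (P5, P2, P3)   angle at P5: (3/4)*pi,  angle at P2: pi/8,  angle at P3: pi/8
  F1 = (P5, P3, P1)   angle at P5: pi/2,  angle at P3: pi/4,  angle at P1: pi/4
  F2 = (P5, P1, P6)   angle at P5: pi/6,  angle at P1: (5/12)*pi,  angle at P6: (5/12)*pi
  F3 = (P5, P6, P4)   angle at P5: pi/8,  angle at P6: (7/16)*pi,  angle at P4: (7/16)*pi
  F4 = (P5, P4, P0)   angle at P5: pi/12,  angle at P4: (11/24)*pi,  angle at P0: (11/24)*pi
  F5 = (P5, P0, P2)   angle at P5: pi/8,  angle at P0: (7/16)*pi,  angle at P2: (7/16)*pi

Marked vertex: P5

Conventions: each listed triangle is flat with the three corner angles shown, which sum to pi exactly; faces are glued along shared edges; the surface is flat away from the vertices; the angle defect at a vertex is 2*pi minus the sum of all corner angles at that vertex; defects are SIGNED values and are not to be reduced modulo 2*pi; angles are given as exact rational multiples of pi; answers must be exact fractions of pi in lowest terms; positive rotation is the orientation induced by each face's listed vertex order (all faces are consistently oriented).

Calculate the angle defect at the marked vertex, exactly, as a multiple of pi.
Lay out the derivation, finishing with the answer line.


Sum of corner angles at P5: (7/4)*pi
defect = 2*pi - (7/4)*pi

Answer: defect(P5) = pi/4


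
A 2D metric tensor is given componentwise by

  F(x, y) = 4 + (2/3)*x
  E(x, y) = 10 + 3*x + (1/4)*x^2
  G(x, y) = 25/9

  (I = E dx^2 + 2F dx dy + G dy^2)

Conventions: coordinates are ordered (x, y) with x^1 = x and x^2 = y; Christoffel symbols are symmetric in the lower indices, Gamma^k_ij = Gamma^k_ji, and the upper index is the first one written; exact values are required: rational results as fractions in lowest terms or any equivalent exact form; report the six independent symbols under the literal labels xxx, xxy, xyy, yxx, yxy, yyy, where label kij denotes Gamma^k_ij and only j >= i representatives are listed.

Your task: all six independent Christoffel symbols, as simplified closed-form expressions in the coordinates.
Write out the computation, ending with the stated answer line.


E = 10 + 3*x + (1/4)*x^2; F = 4 + (2/3)*x; G = 25/9
Gamma^k_ij = (1/2) g^{kl} (d_i g_jl + d_j g_il - d_l g_ij), with g^inv = (1/(EG-F^2)) [[G, -F], [-F, E]]
first partials: E_x = 3 + (1/2)*x, E_y = 0, F_x = 2/3, F_y = 0, G_x = 0, G_y = 0
D = EG - F^2 = 106/9 + 3*x + (1/4)*x^2
expanded: Gamma^x_xx = (G E_x - 2F F_x + F E_y)/(2D), Gamma^x_xy = (G E_y - F G_x)/(2D), Gamma^x_yy = (2G F_y - G G_x - F G_y)/(2D), Gamma^y_xx = (2E F_x - E E_y - F E_x)/(2D), Gamma^y_xy = (E G_x - F E_y)/(2D), Gamma^y_yy = (E G_y - 2F F_y + F G_x)/(2D); substitute and cancel common factors

Answer: Gamma_xxx = (9*x + 54)/(9*x^2 + 108*x + 424), Gamma_xxy = 0, Gamma_xyy = 0, Gamma_yxx = 24/(9*x^2 + 108*x + 424), Gamma_yxy = 0, Gamma_yyy = 0


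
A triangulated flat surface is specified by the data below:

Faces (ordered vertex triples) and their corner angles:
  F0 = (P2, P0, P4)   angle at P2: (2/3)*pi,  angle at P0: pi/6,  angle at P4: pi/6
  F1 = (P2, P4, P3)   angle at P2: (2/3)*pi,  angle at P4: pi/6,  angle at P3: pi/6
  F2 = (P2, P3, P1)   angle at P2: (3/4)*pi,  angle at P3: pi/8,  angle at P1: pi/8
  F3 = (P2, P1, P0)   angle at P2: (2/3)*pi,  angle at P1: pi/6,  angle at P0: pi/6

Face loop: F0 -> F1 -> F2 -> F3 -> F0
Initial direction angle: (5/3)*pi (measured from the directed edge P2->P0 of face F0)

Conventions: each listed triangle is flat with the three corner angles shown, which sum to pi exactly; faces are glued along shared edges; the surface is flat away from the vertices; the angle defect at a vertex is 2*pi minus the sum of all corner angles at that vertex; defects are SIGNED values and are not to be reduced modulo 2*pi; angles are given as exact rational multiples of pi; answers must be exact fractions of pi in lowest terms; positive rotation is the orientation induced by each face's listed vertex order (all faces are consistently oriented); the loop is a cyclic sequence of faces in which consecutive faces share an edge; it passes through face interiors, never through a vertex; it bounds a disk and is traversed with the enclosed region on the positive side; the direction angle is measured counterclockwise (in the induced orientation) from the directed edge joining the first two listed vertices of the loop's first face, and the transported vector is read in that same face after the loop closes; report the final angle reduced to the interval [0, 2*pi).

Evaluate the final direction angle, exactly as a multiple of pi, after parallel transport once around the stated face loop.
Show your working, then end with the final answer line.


enclosed vertex P2: corner angles sum to (11/4)*pi, defect = 2*pi - (11/4)*pi = (-3/4)*pi
transport around the loop rotates by the sum of enclosed defects; add to the initial angle mod 2*pi
final angle = (5/3)*pi - (3/4)*pi = (11/12)*pi (mod 2*pi)

Answer: final direction angle = (11/12)*pi


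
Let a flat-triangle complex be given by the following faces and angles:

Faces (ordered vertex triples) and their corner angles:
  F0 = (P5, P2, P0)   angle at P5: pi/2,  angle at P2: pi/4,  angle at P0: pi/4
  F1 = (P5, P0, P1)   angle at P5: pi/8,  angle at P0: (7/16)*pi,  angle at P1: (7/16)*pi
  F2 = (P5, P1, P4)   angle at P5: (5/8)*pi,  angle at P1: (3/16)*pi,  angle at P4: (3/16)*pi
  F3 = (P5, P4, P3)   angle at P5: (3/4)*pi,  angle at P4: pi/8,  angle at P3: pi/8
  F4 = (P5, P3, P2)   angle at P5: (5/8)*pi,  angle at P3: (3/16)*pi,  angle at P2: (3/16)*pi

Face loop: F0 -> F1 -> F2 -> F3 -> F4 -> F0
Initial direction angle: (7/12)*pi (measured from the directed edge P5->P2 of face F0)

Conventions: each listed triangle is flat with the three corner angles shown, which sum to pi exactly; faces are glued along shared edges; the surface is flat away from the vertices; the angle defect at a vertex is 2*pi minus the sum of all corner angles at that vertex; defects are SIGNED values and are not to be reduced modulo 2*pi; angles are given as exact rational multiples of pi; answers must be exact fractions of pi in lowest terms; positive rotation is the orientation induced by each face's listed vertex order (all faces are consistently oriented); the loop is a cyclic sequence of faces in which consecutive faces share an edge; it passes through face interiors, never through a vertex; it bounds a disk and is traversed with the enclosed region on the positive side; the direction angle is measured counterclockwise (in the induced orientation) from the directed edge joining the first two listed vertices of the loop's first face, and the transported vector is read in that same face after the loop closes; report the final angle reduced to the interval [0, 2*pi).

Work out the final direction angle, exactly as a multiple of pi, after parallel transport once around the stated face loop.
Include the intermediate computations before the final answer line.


enclosed vertex P5: corner angles sum to (21/8)*pi, defect = 2*pi - (21/8)*pi = (-5/8)*pi
adding the enclosed defects to the starting angle (mod 2*pi, induced orientation) gives the holonomy
final angle = (7/12)*pi - (5/8)*pi = (47/24)*pi (mod 2*pi)

Answer: final direction angle = (47/24)*pi


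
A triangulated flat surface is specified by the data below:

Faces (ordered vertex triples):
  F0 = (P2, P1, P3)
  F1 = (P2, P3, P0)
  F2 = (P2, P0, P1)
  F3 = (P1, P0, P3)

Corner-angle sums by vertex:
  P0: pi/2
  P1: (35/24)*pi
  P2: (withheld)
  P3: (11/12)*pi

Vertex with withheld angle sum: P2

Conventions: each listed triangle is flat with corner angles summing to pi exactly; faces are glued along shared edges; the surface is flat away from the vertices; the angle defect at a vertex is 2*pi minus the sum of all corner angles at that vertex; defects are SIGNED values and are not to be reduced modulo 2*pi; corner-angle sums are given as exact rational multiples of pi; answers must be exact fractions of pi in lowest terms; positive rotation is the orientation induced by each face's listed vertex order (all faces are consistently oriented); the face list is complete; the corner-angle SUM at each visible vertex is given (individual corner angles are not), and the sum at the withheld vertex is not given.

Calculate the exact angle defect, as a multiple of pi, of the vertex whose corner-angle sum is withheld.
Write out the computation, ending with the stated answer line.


V = 4, E = 6, F = 4; chi = V - E + F = 2
Gauss-Bonnet: total defect = 2*pi*chi = 4*pi; visible defects sum to (25/8)*pi

Answer: defect(P2) = (7/8)*pi


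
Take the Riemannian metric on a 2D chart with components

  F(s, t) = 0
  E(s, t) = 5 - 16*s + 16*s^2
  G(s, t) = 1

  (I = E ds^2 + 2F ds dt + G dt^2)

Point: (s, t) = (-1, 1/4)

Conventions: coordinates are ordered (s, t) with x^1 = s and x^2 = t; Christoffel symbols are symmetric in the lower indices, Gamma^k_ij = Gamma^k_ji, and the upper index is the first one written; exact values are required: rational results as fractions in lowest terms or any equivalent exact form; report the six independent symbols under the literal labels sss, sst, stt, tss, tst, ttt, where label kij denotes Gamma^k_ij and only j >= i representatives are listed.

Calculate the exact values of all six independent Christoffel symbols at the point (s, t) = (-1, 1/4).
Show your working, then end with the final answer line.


E = 37, F = 0, G = 1 at the point
E_s = -48, E_t = 0, F_s = 0, F_t = 0, G_s = 0, G_t = 0
EG - F^2 = 37;  g^inv = (1/37) * [[1, 0], [0, 37]]
first-kind symbols [ij,l] = (1/2)(d_i g_jl + d_j g_il - d_l g_ij): [ss,s] = E_s/2 = -24, [ss,t] = F_s - E_t/2 = 0, [st,s] = E_t/2 = 0, [st,t] = G_s/2 = 0, [tt,s] = F_t - G_s/2 = 0, [tt,t] = G_t/2 = 0
Gamma^s_ij = (G*[ij,s] - F*[ij,t])/(EG - F^2), Gamma^t_ij = (E*[ij,t] - F*[ij,s])/(EG - F^2)

Answer: Gamma_sss = -24/37, Gamma_sst = 0, Gamma_stt = 0, Gamma_tss = 0, Gamma_tst = 0, Gamma_ttt = 0


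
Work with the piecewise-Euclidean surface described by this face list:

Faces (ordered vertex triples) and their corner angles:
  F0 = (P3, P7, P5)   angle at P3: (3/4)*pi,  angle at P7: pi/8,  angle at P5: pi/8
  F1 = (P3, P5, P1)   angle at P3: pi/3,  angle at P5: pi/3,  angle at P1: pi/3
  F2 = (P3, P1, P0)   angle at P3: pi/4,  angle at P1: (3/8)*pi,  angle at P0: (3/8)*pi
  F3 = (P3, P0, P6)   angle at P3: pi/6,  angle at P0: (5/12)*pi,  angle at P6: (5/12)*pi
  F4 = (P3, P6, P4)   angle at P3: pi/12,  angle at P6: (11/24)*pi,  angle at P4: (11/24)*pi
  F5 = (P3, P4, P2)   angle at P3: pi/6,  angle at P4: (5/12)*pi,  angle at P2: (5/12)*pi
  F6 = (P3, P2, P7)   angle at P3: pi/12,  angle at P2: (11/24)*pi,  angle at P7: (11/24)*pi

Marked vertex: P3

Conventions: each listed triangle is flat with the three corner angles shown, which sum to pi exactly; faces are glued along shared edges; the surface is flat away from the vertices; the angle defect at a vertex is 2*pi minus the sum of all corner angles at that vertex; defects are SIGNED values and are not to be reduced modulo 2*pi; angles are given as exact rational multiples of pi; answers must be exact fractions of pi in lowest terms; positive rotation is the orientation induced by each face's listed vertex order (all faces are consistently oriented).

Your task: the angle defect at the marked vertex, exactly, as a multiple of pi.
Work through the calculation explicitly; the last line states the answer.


Sum of corner angles at P3: (11/6)*pi
defect = 2*pi - (11/6)*pi

Answer: defect(P3) = pi/6


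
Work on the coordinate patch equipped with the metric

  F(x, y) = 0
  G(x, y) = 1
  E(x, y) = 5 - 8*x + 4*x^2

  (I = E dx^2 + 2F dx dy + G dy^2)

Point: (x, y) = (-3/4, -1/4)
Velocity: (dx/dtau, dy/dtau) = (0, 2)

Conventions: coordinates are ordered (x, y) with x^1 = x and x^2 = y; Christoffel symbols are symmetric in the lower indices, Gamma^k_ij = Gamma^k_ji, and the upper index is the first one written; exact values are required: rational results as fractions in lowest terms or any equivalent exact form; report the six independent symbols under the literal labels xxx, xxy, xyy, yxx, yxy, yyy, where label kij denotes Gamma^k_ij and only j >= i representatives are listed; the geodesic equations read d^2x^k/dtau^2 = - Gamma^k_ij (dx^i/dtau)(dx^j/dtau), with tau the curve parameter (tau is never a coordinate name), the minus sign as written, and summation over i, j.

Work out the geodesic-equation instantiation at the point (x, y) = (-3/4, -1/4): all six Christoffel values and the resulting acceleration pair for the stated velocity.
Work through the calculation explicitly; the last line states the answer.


E = 53/4, F = 0, G = 1 at the point
E_x = -14, E_y = 0, F_x = 0, F_y = 0, G_x = 0, G_y = 0
EG - F^2 = 53/4;  g^inv = (4/53) * [[1, 0], [0, 53/4]]
first-kind symbols [ij,l] = (1/2)(d_i g_jl + d_j g_il - d_l g_ij): [xx,x] = E_x/2 = -7, [xx,y] = F_x - E_y/2 = 0, [xy,x] = E_y/2 = 0, [xy,y] = G_x/2 = 0, [yy,x] = F_y - G_x/2 = 0, [yy,y] = G_y/2 = 0
Gamma^x_ij = (G*[ij,x] - F*[ij,y])/(EG - F^2), Gamma^y_ij = (E*[ij,y] - F*[ij,x])/(EG - F^2)
Gamma_xxx = -28/53, Gamma_xxy = 0, Gamma_xyy = 0, Gamma_yxx = 0, Gamma_yxy = 0, Gamma_yyy = 0
d^2x/dtau^2 = -(Gamma_xxx*(0)^2 + 2*Gamma_xxy*(0)*(2) + Gamma_xyy*(2)^2) = 0
d^2y/dtau^2 = -(Gamma_yxx*(0)^2 + 2*Gamma_yxy*(0)*(2) + Gamma_yyy*(2)^2) = 0

Answer: Gamma_xxx = -28/53, Gamma_xxy = 0, Gamma_xyy = 0, Gamma_yxx = 0, Gamma_yxy = 0, Gamma_yyy = 0; accelerations (d^2x/dtau^2, d^2y/dtau^2) = (0, 0)
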